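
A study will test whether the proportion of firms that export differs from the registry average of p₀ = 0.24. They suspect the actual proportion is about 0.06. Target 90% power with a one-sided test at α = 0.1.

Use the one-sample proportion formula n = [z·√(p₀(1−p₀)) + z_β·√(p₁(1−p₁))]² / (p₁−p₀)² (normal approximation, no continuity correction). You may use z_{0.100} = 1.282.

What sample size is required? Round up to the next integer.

n = [z_α·√(p₀q₀) + z_β·√(p₁q₁)]² / (p₁ − p₀)²
  = [1.282·√(0.24·0.76) + 1.282·√(0.06·0.94)]² / (-0.18)²
  = [1.282·0.4271 + 1.282·0.2375]² / 0.0324
  = [0.8520]² / 0.0324
  = 22.40
Round up → n = 23.

n = 23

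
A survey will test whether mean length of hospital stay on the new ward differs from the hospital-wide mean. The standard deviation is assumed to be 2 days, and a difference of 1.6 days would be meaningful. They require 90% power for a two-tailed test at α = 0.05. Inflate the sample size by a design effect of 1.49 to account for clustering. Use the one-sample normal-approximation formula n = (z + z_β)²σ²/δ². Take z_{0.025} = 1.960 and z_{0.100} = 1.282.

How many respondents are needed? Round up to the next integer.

n = (z_{α/2} + z_β)² · σ² / δ²
  = (1.960 + 1.282)² · 2² / 1.6²
  = 10.5106 · 4 / 2.56
  = 16.42
Design effect: 1.49 × 16.42 = 24.47.
Round up → n = 25.

n = 25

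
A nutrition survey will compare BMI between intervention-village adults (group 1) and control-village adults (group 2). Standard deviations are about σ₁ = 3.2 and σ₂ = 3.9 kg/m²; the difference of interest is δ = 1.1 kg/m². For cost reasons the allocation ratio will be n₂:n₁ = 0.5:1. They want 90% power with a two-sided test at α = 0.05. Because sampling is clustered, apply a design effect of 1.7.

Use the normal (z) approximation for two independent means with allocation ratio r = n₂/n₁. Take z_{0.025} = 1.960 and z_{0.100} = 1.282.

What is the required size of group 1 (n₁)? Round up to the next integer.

n₁ = (z_{α/2} + z_β)² · (σ₁² + σ₂²/r) / δ²
   = (1.960 + 1.282)² · (3.2² + 3.9²/0.5) / 1.1²
   = 10.5106 · (10.24 + 30.42) / 1.21
   = 10.5106 · 40.66 / 1.21
   = 353.19
Design effect: 1.7 × 353.19 = 600.42.
Round up → n₁ = 601; n₂ = r·n₁ = 0.5 × 601 = 301.

n₁ = 601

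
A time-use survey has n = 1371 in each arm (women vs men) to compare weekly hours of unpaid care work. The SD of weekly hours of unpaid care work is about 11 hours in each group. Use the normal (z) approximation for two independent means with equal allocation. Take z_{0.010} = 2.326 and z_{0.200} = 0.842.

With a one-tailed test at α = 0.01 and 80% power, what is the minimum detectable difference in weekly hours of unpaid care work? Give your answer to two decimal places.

δ = (z_α + z_β) · √((σ₁²+σ₂²)/n)
  = (2.326 + 0.842) · √(242/1371)
  = 3.168 · √0.17651
  = 3.168 · 0.4201
  = 1.3310

Minimum detectable difference ≈ 1.33 hours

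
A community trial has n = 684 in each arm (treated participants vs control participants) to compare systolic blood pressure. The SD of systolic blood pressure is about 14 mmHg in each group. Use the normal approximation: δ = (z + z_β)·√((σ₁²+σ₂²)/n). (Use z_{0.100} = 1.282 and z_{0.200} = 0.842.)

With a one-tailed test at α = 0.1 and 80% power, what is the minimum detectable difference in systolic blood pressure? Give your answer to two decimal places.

δ = (z_α + z_β) · √((σ₁²+σ₂²)/n)
  = (1.282 + 0.842) · √(392/684)
  = 2.124 · √0.5731
  = 2.124 · 0.7570
  = 1.6079

Minimum detectable difference ≈ 1.61 mmHg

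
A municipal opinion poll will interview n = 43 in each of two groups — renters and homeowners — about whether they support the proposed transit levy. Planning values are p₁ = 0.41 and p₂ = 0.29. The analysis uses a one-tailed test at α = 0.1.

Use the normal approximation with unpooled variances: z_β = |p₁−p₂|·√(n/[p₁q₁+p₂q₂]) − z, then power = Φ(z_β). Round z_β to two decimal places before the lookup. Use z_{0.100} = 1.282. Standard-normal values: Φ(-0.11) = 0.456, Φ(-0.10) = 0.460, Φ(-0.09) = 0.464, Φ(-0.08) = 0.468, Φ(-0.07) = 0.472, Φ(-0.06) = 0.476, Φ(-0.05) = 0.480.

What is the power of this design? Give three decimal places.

Power ≈ 0.456

z_β = |p₁−p₂|·√(n/[p₁q₁+p₂q₂]) − z_α
    = 0.12 · √(43/0.4478) − 1.282
    = 0.12 · 9.7992 − 1.282
    = 1.1759 − 1.282 = -0.1061 → -0.11
Power = Φ(-0.11) = 0.456.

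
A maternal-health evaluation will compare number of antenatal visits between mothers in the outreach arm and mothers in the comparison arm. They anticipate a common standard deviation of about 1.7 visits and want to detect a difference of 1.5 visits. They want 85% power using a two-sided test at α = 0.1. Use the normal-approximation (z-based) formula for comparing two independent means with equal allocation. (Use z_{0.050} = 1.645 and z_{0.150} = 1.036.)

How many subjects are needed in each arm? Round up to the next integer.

n = (z_{α/2} + z_β)² · (σ₁² + σ₂²) / δ²
  = (1.645 + 1.036)² · (2·1.7² = 5.78) / 1.5²
  = 7.1878 · 5.78 / 2.25
  = 18.46
Round up → n = 19 per group.

n = 19 per group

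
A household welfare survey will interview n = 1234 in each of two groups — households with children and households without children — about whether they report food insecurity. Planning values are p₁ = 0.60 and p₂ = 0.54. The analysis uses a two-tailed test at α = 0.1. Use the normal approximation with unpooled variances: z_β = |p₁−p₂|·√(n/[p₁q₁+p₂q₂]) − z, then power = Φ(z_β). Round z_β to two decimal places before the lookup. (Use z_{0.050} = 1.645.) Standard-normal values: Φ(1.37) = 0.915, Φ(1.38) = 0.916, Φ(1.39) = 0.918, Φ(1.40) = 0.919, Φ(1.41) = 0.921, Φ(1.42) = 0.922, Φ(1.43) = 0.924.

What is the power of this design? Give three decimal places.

z_β = |p₁−p₂|·√(n/[p₁q₁+p₂q₂]) − z_{α/2}
    = 0.06 · √(1234/0.4884) − 1.645
    = 0.06 · 50.2655 − 1.645
    = 3.0159 − 1.645 = 1.3709 → 1.37
Power = Φ(1.37) = 0.915.

Power ≈ 0.915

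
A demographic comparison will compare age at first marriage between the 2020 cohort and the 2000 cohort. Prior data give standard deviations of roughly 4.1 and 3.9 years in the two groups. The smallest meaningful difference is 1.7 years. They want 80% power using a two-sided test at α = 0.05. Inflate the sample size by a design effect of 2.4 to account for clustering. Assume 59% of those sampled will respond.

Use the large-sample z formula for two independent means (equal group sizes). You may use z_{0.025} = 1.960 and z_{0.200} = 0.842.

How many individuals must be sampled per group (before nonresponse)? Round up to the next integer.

n = 354 per group

n = (z_{α/2} + z_β)² · (σ₁² + σ₂²) / δ²
  = (1.960 + 0.842)² · (4.1² + 3.9² = 32.02) / 1.7²
  = 7.8512 · 32.02 / 2.89
  = 86.99
Design effect: 2.4 × 86.99 = 208.77.
Adjust for 59% response: 208.77 / 0.59 = 353.85.
Round up → n = 354 per group.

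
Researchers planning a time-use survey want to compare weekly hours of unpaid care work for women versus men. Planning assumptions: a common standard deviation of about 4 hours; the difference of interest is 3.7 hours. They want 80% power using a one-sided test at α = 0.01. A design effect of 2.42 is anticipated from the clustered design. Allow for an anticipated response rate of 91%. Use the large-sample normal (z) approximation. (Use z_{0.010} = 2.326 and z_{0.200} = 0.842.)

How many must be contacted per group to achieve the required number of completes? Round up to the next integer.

n = (z_α + z_β)² · (σ₁² + σ₂²) / δ²
  = (2.326 + 0.842)² · (2·4² = 32) / 3.7²
  = 10.0362 · 32 / 13.69
  = 23.46
Design effect: 2.42 × 23.46 = 56.77.
Adjust for 91% response: 56.77 / 0.91 = 62.39.
Round up → n = 63 per group.

n = 63 per group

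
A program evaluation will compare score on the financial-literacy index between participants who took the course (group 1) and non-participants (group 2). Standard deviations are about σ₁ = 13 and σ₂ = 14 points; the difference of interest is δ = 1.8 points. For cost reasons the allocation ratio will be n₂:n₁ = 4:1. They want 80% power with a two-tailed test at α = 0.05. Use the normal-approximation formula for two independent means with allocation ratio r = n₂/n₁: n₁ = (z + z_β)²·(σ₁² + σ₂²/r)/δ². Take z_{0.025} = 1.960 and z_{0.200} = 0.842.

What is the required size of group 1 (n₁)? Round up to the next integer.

n₁ = (z_{α/2} + z_β)² · (σ₁² + σ₂²/r) / δ²
   = (1.960 + 0.842)² · (13² + 14²/4) / 1.8²
   = 7.8512 · (169 + 49) / 3.24
   = 7.8512 · 218 / 3.24
   = 528.26
Round up → n₁ = 529; n₂ = r·n₁ = 4 × 529 = 2116.

n₁ = 529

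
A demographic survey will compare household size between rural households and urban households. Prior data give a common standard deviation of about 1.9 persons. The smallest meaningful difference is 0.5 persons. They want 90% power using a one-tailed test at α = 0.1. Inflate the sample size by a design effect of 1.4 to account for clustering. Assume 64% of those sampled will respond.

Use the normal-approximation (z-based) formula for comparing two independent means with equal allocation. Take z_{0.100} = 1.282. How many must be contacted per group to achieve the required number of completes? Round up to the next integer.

n = (z_α + z_β)² · (σ₁² + σ₂²) / δ²
  = (1.282 + 1.282)² · (2·1.9² = 7.22) / 0.5²
  = 6.5741 · 7.22 / 0.25
  = 189.86
Design effect: 1.4 × 189.86 = 265.80.
Adjust for 64% response: 265.80 / 0.64 = 415.32.
Round up → n = 416 per group.

n = 416 per group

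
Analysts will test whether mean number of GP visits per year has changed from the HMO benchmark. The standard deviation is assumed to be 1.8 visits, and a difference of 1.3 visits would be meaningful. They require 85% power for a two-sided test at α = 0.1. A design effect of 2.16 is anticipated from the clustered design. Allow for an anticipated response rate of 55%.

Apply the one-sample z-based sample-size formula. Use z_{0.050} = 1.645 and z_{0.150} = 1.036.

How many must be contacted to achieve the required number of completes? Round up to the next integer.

n = 55

n = (z_{α/2} + z_β)² · σ² / δ²
  = (1.645 + 1.036)² · 1.8² / 1.3²
  = 7.1878 · 3.24 / 1.69
  = 13.78
Design effect: 2.16 × 13.78 = 29.76.
Adjust for 55% response: 29.76 / 0.55 = 54.12.
Round up → n = 55.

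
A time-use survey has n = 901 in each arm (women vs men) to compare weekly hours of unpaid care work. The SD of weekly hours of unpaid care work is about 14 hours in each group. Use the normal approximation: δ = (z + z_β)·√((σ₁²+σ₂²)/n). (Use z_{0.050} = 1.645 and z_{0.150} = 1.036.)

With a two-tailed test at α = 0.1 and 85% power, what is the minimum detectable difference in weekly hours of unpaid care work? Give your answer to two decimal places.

Minimum detectable difference ≈ 1.77 hours

δ = (z_{α/2} + z_β) · √((σ₁²+σ₂²)/n)
  = (1.645 + 1.036) · √(392/901)
  = 2.681 · √0.43507
  = 2.681 · 0.6596
  = 1.7684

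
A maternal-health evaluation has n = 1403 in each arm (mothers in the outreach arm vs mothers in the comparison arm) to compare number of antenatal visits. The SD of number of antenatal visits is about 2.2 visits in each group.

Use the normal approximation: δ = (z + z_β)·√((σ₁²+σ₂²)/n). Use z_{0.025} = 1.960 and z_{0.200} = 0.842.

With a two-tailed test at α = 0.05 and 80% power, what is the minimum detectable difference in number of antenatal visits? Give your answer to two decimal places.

δ = (z_{α/2} + z_β) · √((σ₁²+σ₂²)/n)
  = (1.960 + 0.842) · √(9.68/1403)
  = 2.802 · √0.0069
  = 2.802 · 0.0831
  = 0.2327

Minimum detectable difference ≈ 0.23 visits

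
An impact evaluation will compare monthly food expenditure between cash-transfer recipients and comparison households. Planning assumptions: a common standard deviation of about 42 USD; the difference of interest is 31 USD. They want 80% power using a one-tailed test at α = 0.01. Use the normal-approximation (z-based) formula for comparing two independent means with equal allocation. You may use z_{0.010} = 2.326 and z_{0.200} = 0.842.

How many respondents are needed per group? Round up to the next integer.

n = (z_α + z_β)² · (σ₁² + σ₂²) / δ²
  = (2.326 + 0.842)² · (2·42² = 3528) / 31²
  = 10.0362 · 3528 / 961
  = 36.84
Round up → n = 37 per group.

n = 37 per group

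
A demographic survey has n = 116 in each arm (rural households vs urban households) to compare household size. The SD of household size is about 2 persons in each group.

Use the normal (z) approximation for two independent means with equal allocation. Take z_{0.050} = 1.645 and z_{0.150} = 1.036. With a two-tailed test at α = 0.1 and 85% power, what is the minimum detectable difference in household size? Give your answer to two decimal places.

δ = (z_{α/2} + z_β) · √((σ₁²+σ₂²)/n)
  = (1.645 + 1.036) · √(8/116)
  = 2.681 · √0.06897
  = 2.681 · 0.2626
  = 0.7041

Minimum detectable difference ≈ 0.70 persons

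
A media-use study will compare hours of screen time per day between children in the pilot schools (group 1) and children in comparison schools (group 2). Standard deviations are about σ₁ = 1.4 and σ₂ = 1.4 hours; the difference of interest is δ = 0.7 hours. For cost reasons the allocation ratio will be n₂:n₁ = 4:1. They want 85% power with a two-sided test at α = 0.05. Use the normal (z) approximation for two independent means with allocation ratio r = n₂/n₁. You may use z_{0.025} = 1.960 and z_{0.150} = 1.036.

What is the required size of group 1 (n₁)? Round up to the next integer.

n₁ = (z_{α/2} + z_β)² · (σ₁² + σ₂²/r) / δ²
   = (1.960 + 1.036)² · (1.4² + 1.4²/4) / 0.7²
   = 8.9760 · (1.96 + 0.49) / 0.49
   = 8.9760 · 2.45 / 0.49
   = 44.88
Round up → n₁ = 45; n₂ = r·n₁ = 4 × 45 = 180.

n₁ = 45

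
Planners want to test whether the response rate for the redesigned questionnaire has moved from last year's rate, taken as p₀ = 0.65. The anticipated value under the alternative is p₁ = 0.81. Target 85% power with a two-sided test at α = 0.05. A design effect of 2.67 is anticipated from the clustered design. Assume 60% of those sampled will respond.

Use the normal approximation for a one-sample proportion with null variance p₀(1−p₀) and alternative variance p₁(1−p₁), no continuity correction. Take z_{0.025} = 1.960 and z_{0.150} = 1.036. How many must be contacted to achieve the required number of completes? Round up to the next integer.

n = [z_{α/2}·√(p₀q₀) + z_β·√(p₁q₁)]² / (p₁ − p₀)²
  = [1.960·√(0.65·0.35) + 1.036·√(0.81·0.19)]² / (0.16)²
  = [1.960·0.4770 + 1.036·0.3923]² / 0.0256
  = [1.3413]² / 0.0256
  = 70.28
Design effect: 2.67 × 70.28 = 187.63.
Adjust for 60% response: 187.63 / 0.60 = 312.72.
Round up → n = 313.

n = 313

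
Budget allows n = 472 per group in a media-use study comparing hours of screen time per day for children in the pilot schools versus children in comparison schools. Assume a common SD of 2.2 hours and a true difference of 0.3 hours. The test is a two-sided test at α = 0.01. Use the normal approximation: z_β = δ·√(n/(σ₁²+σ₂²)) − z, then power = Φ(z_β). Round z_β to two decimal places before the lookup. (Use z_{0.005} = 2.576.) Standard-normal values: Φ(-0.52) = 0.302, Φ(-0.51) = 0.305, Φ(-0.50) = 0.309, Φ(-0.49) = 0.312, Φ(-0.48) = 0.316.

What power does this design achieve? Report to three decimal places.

Power ≈ 0.316

z_β = δ·√(n/(σ₁²+σ₂²)) − z_{α/2}
    = 0.3 · √(472/9.68) − 2.576
    = 0.3 · 6.98286 − 2.576
    = 2.0949 − 2.576 = -0.4811 → -0.48
Power = Φ(-0.48) = 0.316.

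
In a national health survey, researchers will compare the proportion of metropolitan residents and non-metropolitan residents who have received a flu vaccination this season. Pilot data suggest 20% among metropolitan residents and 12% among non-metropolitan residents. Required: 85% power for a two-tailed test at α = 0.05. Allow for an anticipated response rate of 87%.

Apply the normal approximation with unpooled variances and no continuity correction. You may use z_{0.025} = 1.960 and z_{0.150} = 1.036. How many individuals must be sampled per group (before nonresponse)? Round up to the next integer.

n = 429 per group

n = (z_{α/2} + z_β)² · [p₁(1−p₁) + p₂(1−p₂)] / (p₁ − p₂)²
  = (1.960 + 1.036)² · (0.20·0.80 + 0.12·0.88) / (0.08)²
  = (2.996)² · (0.1600 + 0.1056) / 0.0064
  = 8.9760 · 0.2656 / 0.0064
  = 372.50
Adjust for 87% response: 372.50 / 0.87 = 428.17.
Round up → n = 429 per group.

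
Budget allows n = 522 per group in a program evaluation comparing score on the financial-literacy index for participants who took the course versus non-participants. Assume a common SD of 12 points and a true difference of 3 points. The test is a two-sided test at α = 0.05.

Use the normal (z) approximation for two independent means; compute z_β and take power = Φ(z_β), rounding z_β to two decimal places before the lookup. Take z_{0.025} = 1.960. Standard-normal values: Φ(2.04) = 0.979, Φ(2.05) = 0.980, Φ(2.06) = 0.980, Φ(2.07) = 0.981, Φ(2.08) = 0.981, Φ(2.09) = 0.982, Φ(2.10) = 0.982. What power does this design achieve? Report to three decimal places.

z_β = δ·√(n/(σ₁²+σ₂²)) − z_{α/2}
    = 3 · √(522/288) − 1.960
    = 3 · 1.34629 − 1.960
    = 4.0389 − 1.960 = 2.0789 → 2.08
Power = Φ(2.08) = 0.981.

Power ≈ 0.981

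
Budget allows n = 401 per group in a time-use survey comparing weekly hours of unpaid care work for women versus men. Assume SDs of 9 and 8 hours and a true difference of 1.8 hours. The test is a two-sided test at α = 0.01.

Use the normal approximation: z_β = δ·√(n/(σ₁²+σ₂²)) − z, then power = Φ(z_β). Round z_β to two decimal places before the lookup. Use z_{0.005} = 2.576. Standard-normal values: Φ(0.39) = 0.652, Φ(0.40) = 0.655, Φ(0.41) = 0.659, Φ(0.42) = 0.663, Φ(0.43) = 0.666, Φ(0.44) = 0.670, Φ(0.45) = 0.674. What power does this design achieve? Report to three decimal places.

Power ≈ 0.663

z_β = δ·√(n/(σ₁²+σ₂²)) − z_{α/2}
    = 1.8 · √(401/145) − 2.576
    = 1.8 · 1.66298 − 2.576
    = 2.9934 − 2.576 = 0.4174 → 0.42
Power = Φ(0.42) = 0.663.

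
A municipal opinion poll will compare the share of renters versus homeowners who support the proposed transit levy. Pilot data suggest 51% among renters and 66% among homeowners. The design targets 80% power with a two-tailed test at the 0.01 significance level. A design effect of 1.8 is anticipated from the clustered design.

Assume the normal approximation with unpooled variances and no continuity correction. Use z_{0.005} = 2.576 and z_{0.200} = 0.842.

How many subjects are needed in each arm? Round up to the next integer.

n = 444 per group

n = (z_{α/2} + z_β)² · [p₁(1−p₁) + p₂(1−p₂)] / (p₁ − p₂)²
  = (2.576 + 0.842)² · (0.51·0.49 + 0.66·0.34) / (-0.15)²
  = (3.418)² · (0.2499 + 0.2244) / 0.0225
  = 11.6827 · 0.4743 / 0.0225
  = 246.27
Design effect: 1.8 × 246.27 = 443.29.
Round up → n = 444 per group.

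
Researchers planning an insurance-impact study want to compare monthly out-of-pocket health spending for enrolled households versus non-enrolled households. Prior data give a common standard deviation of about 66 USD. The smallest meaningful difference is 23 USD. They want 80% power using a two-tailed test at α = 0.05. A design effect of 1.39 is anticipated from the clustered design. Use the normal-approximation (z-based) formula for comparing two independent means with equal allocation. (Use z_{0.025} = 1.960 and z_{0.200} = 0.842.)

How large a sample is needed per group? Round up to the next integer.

n = (z_{α/2} + z_β)² · (σ₁² + σ₂²) / δ²
  = (1.960 + 0.842)² · (2·66² = 8712) / 23²
  = 7.8512 · 8712 / 529
  = 129.30
Design effect: 1.39 × 129.30 = 179.73.
Round up → n = 180 per group.

n = 180 per group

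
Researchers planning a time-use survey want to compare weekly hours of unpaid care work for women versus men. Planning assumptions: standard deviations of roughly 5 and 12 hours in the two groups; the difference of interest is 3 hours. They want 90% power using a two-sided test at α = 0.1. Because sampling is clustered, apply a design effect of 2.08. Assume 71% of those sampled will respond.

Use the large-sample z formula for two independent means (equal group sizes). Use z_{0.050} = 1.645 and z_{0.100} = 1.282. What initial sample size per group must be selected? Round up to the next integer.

n = 472 per group

n = (z_{α/2} + z_β)² · (σ₁² + σ₂²) / δ²
  = (1.645 + 1.282)² · (5² + 12² = 169) / 3²
  = 8.5673 · 169 / 9
  = 160.88
Design effect: 2.08 × 160.88 = 334.62.
Adjust for 71% response: 334.62 / 0.71 = 471.30.
Round up → n = 472 per group.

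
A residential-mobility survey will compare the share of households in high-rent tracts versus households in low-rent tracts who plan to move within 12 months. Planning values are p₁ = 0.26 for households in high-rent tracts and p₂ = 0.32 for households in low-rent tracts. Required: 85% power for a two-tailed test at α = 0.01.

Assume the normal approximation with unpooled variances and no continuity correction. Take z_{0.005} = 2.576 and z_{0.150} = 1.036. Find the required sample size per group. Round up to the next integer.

n = 1486 per group

n = (z_{α/2} + z_β)² · [p₁(1−p₁) + p₂(1−p₂)] / (p₁ − p₂)²
  = (2.576 + 1.036)² · (0.26·0.74 + 0.32·0.68) / (-0.06)²
  = (3.612)² · (0.1924 + 0.2176) / 0.0036
  = 13.0465 · 0.4100 / 0.0036
  = 1485.86
Round up → n = 1486 per group.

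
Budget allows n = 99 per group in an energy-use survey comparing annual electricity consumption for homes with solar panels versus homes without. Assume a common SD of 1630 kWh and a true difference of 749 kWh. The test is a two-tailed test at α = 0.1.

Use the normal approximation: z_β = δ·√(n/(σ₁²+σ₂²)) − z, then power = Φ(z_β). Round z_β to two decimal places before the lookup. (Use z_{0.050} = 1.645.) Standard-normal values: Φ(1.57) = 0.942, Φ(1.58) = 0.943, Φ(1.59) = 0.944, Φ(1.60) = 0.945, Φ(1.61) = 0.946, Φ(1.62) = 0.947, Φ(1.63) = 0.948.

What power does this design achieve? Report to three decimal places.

Power ≈ 0.944

z_β = δ·√(n/(σ₁²+σ₂²)) − z_{α/2}
    = 749 · √(99/5313800) − 1.645
    = 749 · 0.00432 − 1.645
    = 3.2329 − 1.645 = 1.5879 → 1.59
Power = Φ(1.59) = 0.944.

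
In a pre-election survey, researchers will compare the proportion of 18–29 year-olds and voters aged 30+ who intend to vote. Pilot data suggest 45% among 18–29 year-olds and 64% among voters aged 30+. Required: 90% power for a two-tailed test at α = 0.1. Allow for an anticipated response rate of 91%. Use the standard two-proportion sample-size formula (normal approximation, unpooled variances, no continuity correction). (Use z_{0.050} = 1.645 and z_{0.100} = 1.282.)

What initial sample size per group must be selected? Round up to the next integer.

n = (z_{α/2} + z_β)² · [p₁(1−p₁) + p₂(1−p₂)] / (p₁ − p₂)²
  = (1.645 + 1.282)² · (0.45·0.55 + 0.64·0.36) / (-0.19)²
  = (2.927)² · (0.2475 + 0.2304) / 0.0361
  = 8.5673 · 0.4779 / 0.0361
  = 113.42
Adjust for 91% response: 113.42 / 0.91 = 124.63.
Round up → n = 125 per group.

n = 125 per group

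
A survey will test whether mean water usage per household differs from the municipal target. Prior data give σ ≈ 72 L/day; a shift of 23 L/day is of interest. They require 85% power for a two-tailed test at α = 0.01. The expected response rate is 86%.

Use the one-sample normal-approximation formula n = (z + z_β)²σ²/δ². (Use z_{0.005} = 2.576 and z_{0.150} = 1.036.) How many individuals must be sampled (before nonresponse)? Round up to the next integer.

n = (z_{α/2} + z_β)² · σ² / δ²
  = (2.576 + 1.036)² · 72² / 23²
  = 13.0465 · 5184 / 529
  = 127.85
Adjust for 86% response: 127.85 / 0.86 = 148.66.
Round up → n = 149.

n = 149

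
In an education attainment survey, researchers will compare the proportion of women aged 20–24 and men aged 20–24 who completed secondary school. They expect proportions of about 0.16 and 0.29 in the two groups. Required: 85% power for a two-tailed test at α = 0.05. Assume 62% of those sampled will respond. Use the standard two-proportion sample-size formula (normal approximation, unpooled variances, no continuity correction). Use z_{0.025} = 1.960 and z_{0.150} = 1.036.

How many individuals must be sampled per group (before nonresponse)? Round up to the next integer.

n = 292 per group

n = (z_{α/2} + z_β)² · [p₁(1−p₁) + p₂(1−p₂)] / (p₁ − p₂)²
  = (1.960 + 1.036)² · (0.16·0.84 + 0.29·0.71) / (-0.13)²
  = (2.996)² · (0.1344 + 0.2059) / 0.0169
  = 8.9760 · 0.3403 / 0.0169
  = 180.74
Adjust for 62% response: 180.74 / 0.62 = 291.52.
Round up → n = 292 per group.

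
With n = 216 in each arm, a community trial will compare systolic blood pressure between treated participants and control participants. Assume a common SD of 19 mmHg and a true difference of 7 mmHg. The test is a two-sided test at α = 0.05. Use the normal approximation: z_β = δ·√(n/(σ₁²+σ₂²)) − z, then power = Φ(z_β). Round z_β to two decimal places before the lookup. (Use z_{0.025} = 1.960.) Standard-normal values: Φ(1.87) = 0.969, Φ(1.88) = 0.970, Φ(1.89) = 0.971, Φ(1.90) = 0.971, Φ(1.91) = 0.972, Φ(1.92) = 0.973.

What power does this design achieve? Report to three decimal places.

Power ≈ 0.969

z_β = δ·√(n/(σ₁²+σ₂²)) − z_{α/2}
    = 7 · √(216/722) − 1.960
    = 7 · 0.54696 − 1.960
    = 3.8287 − 1.960 = 1.8687 → 1.87
Power = Φ(1.87) = 0.969.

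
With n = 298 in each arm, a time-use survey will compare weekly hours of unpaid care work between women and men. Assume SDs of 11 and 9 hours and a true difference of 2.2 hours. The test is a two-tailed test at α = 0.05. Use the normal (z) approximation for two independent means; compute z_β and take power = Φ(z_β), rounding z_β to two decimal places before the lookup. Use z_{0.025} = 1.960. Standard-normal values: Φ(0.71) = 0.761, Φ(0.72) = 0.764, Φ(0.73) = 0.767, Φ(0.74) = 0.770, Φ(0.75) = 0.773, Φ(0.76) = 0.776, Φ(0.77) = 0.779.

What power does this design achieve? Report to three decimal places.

Power ≈ 0.761

z_β = δ·√(n/(σ₁²+σ₂²)) − z_{α/2}
    = 2.2 · √(298/202) − 1.960
    = 2.2 · 1.21460 − 1.960
    = 2.6721 − 1.960 = 0.7121 → 0.71
Power = Φ(0.71) = 0.761.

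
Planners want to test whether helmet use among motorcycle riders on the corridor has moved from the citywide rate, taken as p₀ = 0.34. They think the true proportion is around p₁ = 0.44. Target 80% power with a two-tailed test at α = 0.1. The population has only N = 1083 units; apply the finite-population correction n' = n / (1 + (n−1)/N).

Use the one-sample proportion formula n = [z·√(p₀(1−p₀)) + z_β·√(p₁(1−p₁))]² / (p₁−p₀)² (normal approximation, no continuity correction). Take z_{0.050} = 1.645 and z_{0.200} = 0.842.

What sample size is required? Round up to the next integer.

n = [z_{α/2}·√(p₀q₀) + z_β·√(p₁q₁)]² / (p₁ − p₀)²
  = [1.645·√(0.34·0.66) + 0.842·√(0.44·0.56)]² / (0.10)²
  = [1.645·0.4737 + 0.842·0.4964]² / 0.0100
  = [1.1972]² / 0.0100
  = 143.33
Finite-population correction (N = 1083): 143.33 / (1 + (143.33 − 1)/1083) = 126.68.
Round up → n = 127.

n = 127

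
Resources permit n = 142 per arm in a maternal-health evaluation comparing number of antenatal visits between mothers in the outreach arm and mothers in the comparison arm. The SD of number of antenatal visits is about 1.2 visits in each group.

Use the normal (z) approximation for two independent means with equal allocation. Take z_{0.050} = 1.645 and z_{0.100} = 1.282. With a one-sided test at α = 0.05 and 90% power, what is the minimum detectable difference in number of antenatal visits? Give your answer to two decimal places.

Minimum detectable difference ≈ 0.42 visits

δ = (z_α + z_β) · √((σ₁²+σ₂²)/n)
  = (1.645 + 1.282) · √(2.88/142)
  = 2.927 · √0.02028
  = 2.927 · 0.1424
  = 0.4168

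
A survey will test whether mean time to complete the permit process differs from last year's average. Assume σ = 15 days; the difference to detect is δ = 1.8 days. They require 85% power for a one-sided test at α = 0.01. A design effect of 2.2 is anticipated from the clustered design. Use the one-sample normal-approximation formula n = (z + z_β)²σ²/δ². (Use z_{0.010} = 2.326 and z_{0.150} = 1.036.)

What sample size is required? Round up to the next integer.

n = 1727

n = (z_α + z_β)² · σ² / δ²
  = (2.326 + 1.036)² · 15² / 1.8²
  = 11.3030 · 225 / 3.24
  = 784.93
Design effect: 2.2 × 784.93 = 1726.85.
Round up → n = 1727.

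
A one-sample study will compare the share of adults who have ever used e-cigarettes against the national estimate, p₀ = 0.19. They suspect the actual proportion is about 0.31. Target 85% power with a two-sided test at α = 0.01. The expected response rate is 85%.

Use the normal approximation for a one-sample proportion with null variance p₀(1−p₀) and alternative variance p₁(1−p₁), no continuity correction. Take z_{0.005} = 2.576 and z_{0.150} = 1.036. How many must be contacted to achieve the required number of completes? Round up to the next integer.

n = 182

n = [z_{α/2}·√(p₀q₀) + z_β·√(p₁q₁)]² / (p₁ − p₀)²
  = [2.576·√(0.19·0.81) + 1.036·√(0.31·0.69)]² / (0.12)²
  = [2.576·0.3923 + 1.036·0.4625]² / 0.0144
  = [1.4897]² / 0.0144
  = 154.11
Adjust for 85% response: 154.11 / 0.85 = 181.31.
Round up → n = 182.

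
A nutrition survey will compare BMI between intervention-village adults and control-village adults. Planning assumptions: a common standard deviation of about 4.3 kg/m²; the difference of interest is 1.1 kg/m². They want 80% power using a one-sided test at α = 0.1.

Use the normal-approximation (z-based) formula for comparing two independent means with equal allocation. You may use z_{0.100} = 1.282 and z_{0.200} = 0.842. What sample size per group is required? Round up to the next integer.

n = (z_α + z_β)² · (σ₁² + σ₂²) / δ²
  = (1.282 + 0.842)² · (2·4.3² = 36.98) / 1.1²
  = 4.5114 · 36.98 / 1.21
  = 137.88
Round up → n = 138 per group.

n = 138 per group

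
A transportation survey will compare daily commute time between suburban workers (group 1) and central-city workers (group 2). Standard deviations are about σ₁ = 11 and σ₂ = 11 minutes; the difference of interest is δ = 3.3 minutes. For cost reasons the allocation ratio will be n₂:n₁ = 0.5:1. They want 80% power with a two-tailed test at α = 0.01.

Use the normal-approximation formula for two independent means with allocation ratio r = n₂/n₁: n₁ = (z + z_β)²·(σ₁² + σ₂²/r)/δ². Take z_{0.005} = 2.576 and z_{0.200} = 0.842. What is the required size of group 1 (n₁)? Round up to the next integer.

n₁ = (z_{α/2} + z_β)² · (σ₁² + σ₂²/r) / δ²
   = (2.576 + 0.842)² · (11² + 11²/0.5) / 3.3²
   = 11.6827 · (121 + 242) / 10.89
   = 11.6827 · 363 / 10.89
   = 389.42
Round up → n₁ = 390; n₂ = r·n₁ = 0.5 × 390 = 195.

n₁ = 390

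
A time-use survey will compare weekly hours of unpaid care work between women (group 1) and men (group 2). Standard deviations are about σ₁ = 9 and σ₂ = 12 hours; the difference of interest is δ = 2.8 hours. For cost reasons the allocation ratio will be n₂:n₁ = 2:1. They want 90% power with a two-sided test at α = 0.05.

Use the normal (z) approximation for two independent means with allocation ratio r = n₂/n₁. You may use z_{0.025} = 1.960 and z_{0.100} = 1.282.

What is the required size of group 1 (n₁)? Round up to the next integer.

n₁ = (z_{α/2} + z_β)² · (σ₁² + σ₂²/r) / δ²
   = (1.960 + 1.282)² · (9² + 12²/2) / 2.8²
   = 10.5106 · (81 + 72) / 7.84
   = 10.5106 · 153 / 7.84
   = 205.12
Round up → n₁ = 206; n₂ = r·n₁ = 2 × 206 = 412.

n₁ = 206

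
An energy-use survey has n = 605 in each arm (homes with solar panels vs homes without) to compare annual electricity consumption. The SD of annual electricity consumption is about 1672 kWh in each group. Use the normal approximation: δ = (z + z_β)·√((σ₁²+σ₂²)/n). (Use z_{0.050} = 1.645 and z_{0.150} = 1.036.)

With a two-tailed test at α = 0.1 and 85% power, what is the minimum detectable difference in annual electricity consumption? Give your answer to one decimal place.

δ = (z_{α/2} + z_β) · √((σ₁²+σ₂²)/n)
  = (1.645 + 1.036) · √(5591168/605)
  = 2.681 · √9241.6
  = 2.681 · 96.1332
  = 257.7332

Minimum detectable difference ≈ 257.7 kWh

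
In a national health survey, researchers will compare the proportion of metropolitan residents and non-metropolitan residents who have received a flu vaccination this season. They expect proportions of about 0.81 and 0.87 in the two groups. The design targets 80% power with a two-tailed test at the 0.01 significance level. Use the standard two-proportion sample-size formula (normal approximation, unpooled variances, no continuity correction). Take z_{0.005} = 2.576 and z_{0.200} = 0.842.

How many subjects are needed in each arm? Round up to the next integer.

n = 867 per group

n = (z_{α/2} + z_β)² · [p₁(1−p₁) + p₂(1−p₂)] / (p₁ − p₂)²
  = (2.576 + 0.842)² · (0.81·0.19 + 0.87·0.13) / (-0.06)²
  = (3.418)² · (0.1539 + 0.1131) / 0.0036
  = 11.6827 · 0.2670 / 0.0036
  = 866.47
Round up → n = 867 per group.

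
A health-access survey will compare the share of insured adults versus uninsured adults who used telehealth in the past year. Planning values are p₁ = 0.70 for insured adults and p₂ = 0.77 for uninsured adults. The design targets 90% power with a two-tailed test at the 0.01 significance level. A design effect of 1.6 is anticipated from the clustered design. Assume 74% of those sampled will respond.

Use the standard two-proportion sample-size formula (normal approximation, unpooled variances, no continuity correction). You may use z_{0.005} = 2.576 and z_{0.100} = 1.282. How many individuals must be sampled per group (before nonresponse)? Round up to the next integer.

n = 2543 per group

n = (z_{α/2} + z_β)² · [p₁(1−p₁) + p₂(1−p₂)] / (p₁ − p₂)²
  = (2.576 + 1.282)² · (0.70·0.30 + 0.77·0.23) / (-0.07)²
  = (3.858)² · (0.2100 + 0.1771) / 0.0049
  = 14.8842 · 0.3871 / 0.0049
  = 1175.85
Design effect: 1.6 × 1175.85 = 1881.36.
Adjust for 74% response: 1881.36 / 0.74 = 2542.38.
Round up → n = 2543 per group.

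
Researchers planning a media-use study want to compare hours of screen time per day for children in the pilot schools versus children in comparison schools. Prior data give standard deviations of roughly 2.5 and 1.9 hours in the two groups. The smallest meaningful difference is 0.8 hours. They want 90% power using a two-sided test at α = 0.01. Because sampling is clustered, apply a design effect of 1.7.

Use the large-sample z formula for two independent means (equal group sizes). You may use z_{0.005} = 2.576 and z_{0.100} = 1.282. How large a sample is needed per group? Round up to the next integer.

n = (z_{α/2} + z_β)² · (σ₁² + σ₂²) / δ²
  = (2.576 + 1.282)² · (2.5² + 1.9² = 9.86) / 0.8²
  = 14.8842 · 9.86 / 0.64
  = 229.31
Design effect: 1.7 × 229.31 = 389.83.
Round up → n = 390 per group.

n = 390 per group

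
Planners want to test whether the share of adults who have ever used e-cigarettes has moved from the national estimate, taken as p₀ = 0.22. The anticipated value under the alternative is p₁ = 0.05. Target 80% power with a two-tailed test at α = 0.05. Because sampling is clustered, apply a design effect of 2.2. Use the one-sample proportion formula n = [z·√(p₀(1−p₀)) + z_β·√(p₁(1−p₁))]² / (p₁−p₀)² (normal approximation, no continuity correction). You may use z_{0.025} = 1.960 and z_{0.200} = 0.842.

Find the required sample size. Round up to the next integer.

n = 76

n = [z_{α/2}·√(p₀q₀) + z_β·√(p₁q₁)]² / (p₁ − p₀)²
  = [1.960·√(0.22·0.78) + 0.842·√(0.05·0.95)]² / (-0.17)²
  = [1.960·0.4142 + 0.842·0.2179]² / 0.0289
  = [0.9954]² / 0.0289
  = 34.29
Design effect: 2.2 × 34.29 = 75.43.
Round up → n = 76.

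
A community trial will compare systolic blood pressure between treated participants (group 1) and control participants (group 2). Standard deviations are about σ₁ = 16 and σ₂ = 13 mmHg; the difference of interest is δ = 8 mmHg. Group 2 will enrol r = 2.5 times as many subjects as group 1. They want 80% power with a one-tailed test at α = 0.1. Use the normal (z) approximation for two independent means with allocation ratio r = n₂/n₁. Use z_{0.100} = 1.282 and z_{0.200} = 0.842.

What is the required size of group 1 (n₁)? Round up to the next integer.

n₁ = (z_α + z_β)² · (σ₁² + σ₂²/r) / δ²
   = (1.282 + 0.842)² · (16² + 13²/2.5) / 8²
   = 4.5114 · (256 + 67.6) / 64
   = 4.5114 · 323.6 / 64
   = 22.81
Round up → n₁ = 23; n₂ = r·n₁ = 2.5 × 23 = 58.

n₁ = 23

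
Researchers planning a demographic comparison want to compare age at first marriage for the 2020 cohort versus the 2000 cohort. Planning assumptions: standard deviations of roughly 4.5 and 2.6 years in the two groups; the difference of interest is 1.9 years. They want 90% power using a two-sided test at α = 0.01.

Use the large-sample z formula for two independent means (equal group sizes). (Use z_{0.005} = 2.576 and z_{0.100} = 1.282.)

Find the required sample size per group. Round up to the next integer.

n = 112 per group

n = (z_{α/2} + z_β)² · (σ₁² + σ₂²) / δ²
  = (2.576 + 1.282)² · (4.5² + 2.6² = 27.01) / 1.9²
  = 14.8842 · 27.01 / 3.61
  = 111.36
Round up → n = 112 per group.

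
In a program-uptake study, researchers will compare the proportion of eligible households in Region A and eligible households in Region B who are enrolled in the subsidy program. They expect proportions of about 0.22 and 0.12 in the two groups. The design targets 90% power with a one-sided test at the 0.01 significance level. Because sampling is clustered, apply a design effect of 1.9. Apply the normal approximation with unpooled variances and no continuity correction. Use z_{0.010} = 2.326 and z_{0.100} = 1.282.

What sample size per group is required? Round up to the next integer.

n = 686 per group

n = (z_α + z_β)² · [p₁(1−p₁) + p₂(1−p₂)] / (p₁ − p₂)²
  = (2.326 + 1.282)² · (0.22·0.78 + 0.12·0.88) / (0.10)²
  = (3.608)² · (0.1716 + 0.1056) / 0.0100
  = 13.0177 · 0.2772 / 0.0100
  = 360.85
Design effect: 1.9 × 360.85 = 685.61.
Round up → n = 686 per group.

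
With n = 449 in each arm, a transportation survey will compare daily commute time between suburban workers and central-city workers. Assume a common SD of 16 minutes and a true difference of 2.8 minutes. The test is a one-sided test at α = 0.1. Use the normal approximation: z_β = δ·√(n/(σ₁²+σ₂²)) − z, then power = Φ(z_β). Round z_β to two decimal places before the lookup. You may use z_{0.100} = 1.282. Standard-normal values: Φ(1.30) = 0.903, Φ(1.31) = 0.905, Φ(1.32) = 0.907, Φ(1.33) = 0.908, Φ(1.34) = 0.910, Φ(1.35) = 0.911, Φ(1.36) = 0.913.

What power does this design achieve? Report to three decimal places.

Power ≈ 0.910

z_β = δ·√(n/(σ₁²+σ₂²)) − z_α
    = 2.8 · √(449/512) − 1.282
    = 2.8 · 0.93646 − 1.282
    = 2.6221 − 1.282 = 1.3401 → 1.34
Power = Φ(1.34) = 0.910.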